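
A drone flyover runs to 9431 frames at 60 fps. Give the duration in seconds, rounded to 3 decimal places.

157.183 seconds

Running time = 9431 × 1/60 = 9431/60 s ≈ 157.183 s.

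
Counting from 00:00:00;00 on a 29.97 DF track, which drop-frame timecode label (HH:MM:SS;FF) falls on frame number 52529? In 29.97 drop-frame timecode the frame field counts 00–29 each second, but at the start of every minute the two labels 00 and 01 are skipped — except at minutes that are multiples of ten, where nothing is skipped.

00:29:12;23

Each 10-minute DF block holds 10 × 60 × 30 − 9 × 2 = 17982 frames. 52529 ÷ 17982 → 2 full blocks, remainder 16565.
Within the partial block the first minute is 1800 frames and each further minute 1798, so 9 further minute boundaries passed. Total skipped labels = 18 × 2 + 2 × 9 = 54.
Non-drop label index = 52529 + 54 = 52583; at 30 labels/s that is 00:29:12:23, i.e. DF 00:29:12;23.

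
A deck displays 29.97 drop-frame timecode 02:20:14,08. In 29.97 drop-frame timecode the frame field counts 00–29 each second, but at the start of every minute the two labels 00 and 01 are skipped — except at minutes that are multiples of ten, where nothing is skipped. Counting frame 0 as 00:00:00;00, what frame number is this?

252176

Complete 10-minute blocks: 14, each 17982 frames → 251748.
Remaining 0 whole minutes in the current block: 0 frames.
Within the current minute: 14 × 30 + 8 = 428. Total = 251748 + 0 + 428 = 252176.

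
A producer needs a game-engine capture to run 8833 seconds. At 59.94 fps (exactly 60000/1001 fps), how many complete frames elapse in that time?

529450 frames

Frames = 8833 × 60000/1001 = 48180000/91 ≈ 529450.5495.
Complete frames: 529450.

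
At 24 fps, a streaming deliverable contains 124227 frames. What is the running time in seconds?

Running time = 124227 / (24) = 5176.125 s.

5176.125 seconds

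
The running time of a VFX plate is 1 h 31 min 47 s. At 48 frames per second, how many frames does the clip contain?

264336 frames

1 h 31 min 47 s = 5507 s.
Frames = 5507 × 48 = 264336.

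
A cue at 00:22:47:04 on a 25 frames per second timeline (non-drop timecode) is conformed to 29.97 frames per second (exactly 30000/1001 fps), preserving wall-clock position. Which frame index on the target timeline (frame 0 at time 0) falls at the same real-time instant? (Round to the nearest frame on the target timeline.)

Source frame index: (0×3600 + 22×60 + 47) × 25 + 4 = 34179.
Real time: 34179 / (25) = 34179/25 s.
Target frame: (34179/25) × (30000/1001) = 41014800/1001 ≈ 40973.826 → 40974.

frame 40974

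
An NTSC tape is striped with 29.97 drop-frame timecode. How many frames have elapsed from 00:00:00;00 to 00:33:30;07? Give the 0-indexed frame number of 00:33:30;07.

Complete 10-minute blocks: 3, each 17982 frames → 53946.
Remaining 3 whole minutes in the current block: 1800 + 2 × 1798 = 5396 frames.
Within the current minute: 30 × 30 + 7 − 2 = 905 (labels ;00/;01 skipped at this minute). Total = 53946 + 5396 + 905 = 60247.

60247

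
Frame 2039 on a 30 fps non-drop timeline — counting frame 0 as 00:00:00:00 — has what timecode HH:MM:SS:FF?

00:01:07:29

2039 ÷ 30 = 67 full seconds, remainder 29 frames.
67 s = 0 h 1 min 7 s.
Timecode: 00:01:07:29.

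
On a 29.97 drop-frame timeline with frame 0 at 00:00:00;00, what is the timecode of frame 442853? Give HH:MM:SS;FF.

Ten DF minutes hold 17982 frames, so frame 442853 lies in block 24 (frames 431568–449549) with 11285 frames into that block.
The block's first minute is 1800 frames and the rest 1798 each; 11285 frames reaches minute 6, so 24 × 18 + 6 × 2 = 444 labels have been skipped so far.
Adding those back, label number 442853 + 444 = 443297 at 30 labels/s is 14776 s + 17 f = 4 h 6 min 16 s frame 17, i.e. 04:06:16;17.

04:06:16;17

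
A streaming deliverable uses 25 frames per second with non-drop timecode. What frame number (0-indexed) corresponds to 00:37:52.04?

Total seconds to the label: (0 × 3600 + 37 × 60 + 52) = 2272.
Frame index = 2272 × 25 + 4 = 56804.

frame 56804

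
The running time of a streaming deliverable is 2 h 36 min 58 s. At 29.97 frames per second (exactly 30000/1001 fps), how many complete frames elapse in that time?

2 h 36 min 58 s = 9418 s.
Frames = 9418 × 30000/1001 = 282540000/1001 ≈ 282257.7423.
Complete frames: 282257.

282257 frames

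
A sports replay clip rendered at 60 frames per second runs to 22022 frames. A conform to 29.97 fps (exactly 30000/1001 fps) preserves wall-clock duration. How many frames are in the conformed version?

11000 frames

Target frames = source frames × (target rate / source rate) = 22022 × (30000/1001)/(60) = 22022 × 500/1001 = 11000.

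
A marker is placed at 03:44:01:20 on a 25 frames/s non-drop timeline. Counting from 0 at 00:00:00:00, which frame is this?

frame 336045

Total seconds to the label: (3 × 3600 + 44 × 60 + 1) = 13441.
Frame index = 13441 × 25 + 20 = 336045.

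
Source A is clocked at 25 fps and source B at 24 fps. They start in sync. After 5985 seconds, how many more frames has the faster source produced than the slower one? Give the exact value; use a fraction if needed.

5985 frames

A emits 25 × 5985 = 149625 frames; B emits 24 × 5985 = 143640.
Difference = 5985 frames; B is behind A.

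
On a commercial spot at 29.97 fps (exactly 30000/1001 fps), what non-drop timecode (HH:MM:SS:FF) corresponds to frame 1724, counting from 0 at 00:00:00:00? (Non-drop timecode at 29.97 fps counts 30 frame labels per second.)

1724 ÷ 30 = 57 full seconds, remainder 14 frames.
57 s = 0 h 0 min 57 s.
Timecode: 00:00:57:14.

00:00:57:14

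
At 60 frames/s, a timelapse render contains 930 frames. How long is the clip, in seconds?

Running time = 930 / (60) = 15.5 s.

15.5 seconds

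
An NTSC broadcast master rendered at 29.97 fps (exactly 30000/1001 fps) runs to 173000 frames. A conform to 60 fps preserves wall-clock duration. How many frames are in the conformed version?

346346 frames

Target frames = source frames × (target rate / source rate) = 173000 × (60)/(30000/1001) = 173000 × 1001/500 = 346346.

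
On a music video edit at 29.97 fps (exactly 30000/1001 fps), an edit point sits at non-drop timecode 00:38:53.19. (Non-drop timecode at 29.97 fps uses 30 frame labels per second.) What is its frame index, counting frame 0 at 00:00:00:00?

Total seconds to the label: (0 × 3600 + 38 × 60 + 53) = 2333.
Frame index = 2333 × 30 + 19 = 70009.

frame 70009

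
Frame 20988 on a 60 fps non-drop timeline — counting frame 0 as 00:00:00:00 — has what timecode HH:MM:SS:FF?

20988 ÷ 60 = 349 full seconds, remainder 48 frames.
349 s = 0 h 5 min 49 s.
Timecode: 00:05:49:48.

00:05:49:48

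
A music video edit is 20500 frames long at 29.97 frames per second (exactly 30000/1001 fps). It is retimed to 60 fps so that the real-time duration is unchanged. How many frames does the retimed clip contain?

41041 frames

Target frames = source frames × (target rate / source rate) = 20500 × (60)/(30000/1001) = 20500 × 1001/500 = 41041.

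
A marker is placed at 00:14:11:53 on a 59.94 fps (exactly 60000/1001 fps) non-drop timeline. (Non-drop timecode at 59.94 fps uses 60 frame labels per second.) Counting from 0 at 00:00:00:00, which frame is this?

51113

Total seconds to the label: (0 × 3600 + 14 × 60 + 11) = 851.
Frame index = 851 × 60 + 53 = 51113.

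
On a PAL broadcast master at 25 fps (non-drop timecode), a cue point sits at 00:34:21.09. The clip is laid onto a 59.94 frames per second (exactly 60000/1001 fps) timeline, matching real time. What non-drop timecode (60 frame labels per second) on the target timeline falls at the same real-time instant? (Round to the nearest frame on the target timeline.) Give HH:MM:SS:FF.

Source frame index: (0×3600 + 34×60 + 21) × 25 + 9 = 51534.
Real time: 51534 / (25) = 51534/25 s.
Target frame: (51534/25) × (60000/1001) = 17668800/143 ≈ 123558.042 → 123558.
At 60 labels/s: frame 123558 → 00:34:19:18.

00:34:19:18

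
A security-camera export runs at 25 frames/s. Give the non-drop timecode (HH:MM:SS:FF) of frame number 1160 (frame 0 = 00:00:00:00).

1160 ÷ 25 = 46 full seconds, remainder 10 frames.
46 s = 0 h 0 min 46 s.
Timecode: 00:00:46:10.

00:00:46:10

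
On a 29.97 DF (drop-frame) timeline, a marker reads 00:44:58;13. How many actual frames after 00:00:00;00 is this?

80873

Complete 10-minute blocks: 4, each 17982 frames → 71928.
Remaining 4 whole minutes in the current block: 1800 + 3 × 1798 = 7194 frames.
Within the current minute: 58 × 30 + 13 − 2 = 1751 (labels ;00/;01 skipped at this minute). Total = 71928 + 7194 + 1751 = 80873.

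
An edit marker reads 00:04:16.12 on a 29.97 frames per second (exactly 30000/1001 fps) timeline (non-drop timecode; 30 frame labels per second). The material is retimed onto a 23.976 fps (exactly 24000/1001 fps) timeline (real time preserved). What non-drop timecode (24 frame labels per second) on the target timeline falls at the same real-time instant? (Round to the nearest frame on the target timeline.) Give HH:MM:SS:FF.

Source frame index: (0×3600 + 4×60 + 16) × 30 + 12 = 7692.
Real time: 7692 / (30000/1001) = 641641/2500 s.
Target frame: (641641/2500) × (24000/1001) = 30768/5 ≈ 6153.600 → 6154.
At 24 labels/s: frame 6154 → 00:04:16:10.

00:04:16:10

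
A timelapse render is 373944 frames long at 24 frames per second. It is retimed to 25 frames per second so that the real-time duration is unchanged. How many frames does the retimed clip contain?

389525 frames

Target frames = source frames × (target rate / source rate) = 373944 × (25)/(24) = 373944 × 25/24 = 389525.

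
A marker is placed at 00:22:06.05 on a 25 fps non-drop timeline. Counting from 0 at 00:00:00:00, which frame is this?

frame 33155

Total seconds to the label: (0 × 3600 + 22 × 60 + 6) = 1326.
Frame index = 1326 × 25 + 5 = 33155.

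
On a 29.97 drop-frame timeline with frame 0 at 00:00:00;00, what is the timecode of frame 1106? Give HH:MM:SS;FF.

00:00:36;26

Ten DF minutes hold 17982 frames, so frame 1106 lies in block 0 (frames 0–17981) with 1106 frames into that block.
The block's first minute is 1800 frames and the rest 1798 each; 1106 frames reaches minute 0, so 0 × 18 + 0 × 2 = 0 labels have been skipped so far.
Adding those back, label number 1106 + 0 = 1106 at 30 labels/s is 36 s + 26 f = 0 h 0 min 36 s frame 26, i.e. 00:00:36;26.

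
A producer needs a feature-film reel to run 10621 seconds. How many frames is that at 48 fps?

Frames = 10621 × 48 = 509808.

509808 frames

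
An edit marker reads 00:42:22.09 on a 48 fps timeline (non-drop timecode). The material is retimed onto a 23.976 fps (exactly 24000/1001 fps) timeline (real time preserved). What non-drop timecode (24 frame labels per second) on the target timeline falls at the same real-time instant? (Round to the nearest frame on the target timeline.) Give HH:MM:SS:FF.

00:42:19:16

Source frame index: (0×3600 + 42×60 + 22) × 48 + 9 = 122025.
Real time: 122025 / (48) = 40675/16 s.
Target frame: (40675/16) × (24000/1001) = 61012500/1001 ≈ 60951.548 → 60952.
At 24 labels/s: frame 60952 → 00:42:19:16.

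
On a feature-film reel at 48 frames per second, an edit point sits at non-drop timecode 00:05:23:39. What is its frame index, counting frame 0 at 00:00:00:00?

Total seconds to the label: (0 × 3600 + 5 × 60 + 23) = 323.
Frame index = 323 × 48 + 39 = 15543.

frame 15543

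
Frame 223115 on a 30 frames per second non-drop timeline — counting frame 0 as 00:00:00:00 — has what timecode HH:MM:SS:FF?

02:03:57:05

223115 ÷ 30 = 7437 full seconds, remainder 5 frames.
7437 s = 2 h 3 min 57 s.
Timecode: 02:03:57:05.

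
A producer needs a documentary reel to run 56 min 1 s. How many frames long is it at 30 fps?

56 min 1 s = 3361 s.
Frames = 3361 × 30 = 100830.

100830 frames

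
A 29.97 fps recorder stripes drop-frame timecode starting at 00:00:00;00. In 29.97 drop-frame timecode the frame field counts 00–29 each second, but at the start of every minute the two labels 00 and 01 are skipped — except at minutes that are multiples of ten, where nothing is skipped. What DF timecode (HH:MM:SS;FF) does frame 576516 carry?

Ten DF minutes hold 17982 frames, so frame 576516 lies in block 32 (frames 575424–593405) with 1092 frames into that block.
The block's first minute is 1800 frames and the rest 1798 each; 1092 frames reaches minute 0, so 32 × 18 + 0 × 2 = 576 labels have been skipped so far.
Adding those back, label number 576516 + 576 = 577092 at 30 labels/s is 19236 s + 12 f = 5 h 20 min 36 s frame 12, i.e. 05:20:36;12.

05:20:36;12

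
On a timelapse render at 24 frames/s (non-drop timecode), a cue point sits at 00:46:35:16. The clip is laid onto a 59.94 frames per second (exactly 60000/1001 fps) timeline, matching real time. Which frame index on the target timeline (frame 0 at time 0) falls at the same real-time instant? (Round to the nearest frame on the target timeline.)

frame 167572

Source frame index: (0×3600 + 46×60 + 35) × 24 + 16 = 67096.
Real time: 67096 / (24) = 8387/3 s.
Target frame: (8387/3) × (60000/1001) = 167740000/1001 ≈ 167572.428 → 167572.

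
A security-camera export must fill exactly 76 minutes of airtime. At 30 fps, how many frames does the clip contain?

76 min = 4560 s.
Frames = 4560 × 30 = 136800.

136800 frames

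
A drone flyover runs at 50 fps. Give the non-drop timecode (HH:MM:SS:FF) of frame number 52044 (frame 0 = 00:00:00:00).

00:17:20:44

52044 ÷ 50 = 1040 full seconds, remainder 44 frames.
1040 s = 0 h 17 min 20 s.
Timecode: 00:17:20:44.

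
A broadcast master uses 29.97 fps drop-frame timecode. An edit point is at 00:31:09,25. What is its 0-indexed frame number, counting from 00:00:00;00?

56039

Complete 10-minute blocks: 3, each 17982 frames → 53946.
Remaining 1 whole minute in the current block: 1800 + 0 × 1798 = 1800 frames.
Within the current minute: 9 × 30 + 25 − 2 = 293 (labels ;00/;01 skipped at this minute). Total = 53946 + 1800 + 293 = 56039.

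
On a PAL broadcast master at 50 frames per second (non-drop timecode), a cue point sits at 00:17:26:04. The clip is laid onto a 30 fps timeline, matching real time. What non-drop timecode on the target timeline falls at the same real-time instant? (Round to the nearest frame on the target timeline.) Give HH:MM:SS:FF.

Source frame index: (0×3600 + 17×60 + 26) × 50 + 4 = 52304.
Real time: 52304 / (50) = 26152/25 s.
Target frame: (26152/25) × (30) = 156912/5 ≈ 31382.400 → 31382.
At 30 labels/s: frame 31382 → 00:17:26:02.

00:17:26:02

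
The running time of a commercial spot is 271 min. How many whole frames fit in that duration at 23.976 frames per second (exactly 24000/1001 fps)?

271 min = 16260 s.
Frames = 16260 × 24000/1001 = 390240000/1001 ≈ 389850.1499.
Complete frames: 389850.

389850 frames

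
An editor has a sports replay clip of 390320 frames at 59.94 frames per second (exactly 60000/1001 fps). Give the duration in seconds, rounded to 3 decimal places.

6511.839 seconds

Running time = 390320 × 1001/60000 = 4883879/750 s ≈ 6511.839 s.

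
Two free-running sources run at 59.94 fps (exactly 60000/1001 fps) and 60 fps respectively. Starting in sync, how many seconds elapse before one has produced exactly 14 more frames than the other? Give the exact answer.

The gap grows by |60 − 60000/1001| = 60/1001 frames per second.
Time for a 14-frame gap: 14 ÷ (60/1001) = 7007/30 s.

7007/30 seconds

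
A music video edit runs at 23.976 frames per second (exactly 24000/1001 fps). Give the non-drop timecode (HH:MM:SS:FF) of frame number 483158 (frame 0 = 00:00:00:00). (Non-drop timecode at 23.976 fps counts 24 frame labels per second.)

483158 ÷ 24 = 20131 full seconds, remainder 14 frames.
20131 s = 5 h 35 min 31 s.
Timecode: 05:35:31:14.

05:35:31:14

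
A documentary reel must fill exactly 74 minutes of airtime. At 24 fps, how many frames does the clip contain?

106560 frames

74 min = 4440 s.
Frames = 4440 × 24 = 106560.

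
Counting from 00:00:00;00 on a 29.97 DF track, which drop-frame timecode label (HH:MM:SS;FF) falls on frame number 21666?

Each 10-minute DF block holds 10 × 60 × 30 − 9 × 2 = 17982 frames. 21666 ÷ 17982 → 1 full block, remainder 3684.
Within the partial block the first minute is 1800 frames and each further minute 1798, so 2 further minute boundaries passed. Total skipped labels = 18 × 1 + 2 × 2 = 22.
Non-drop label index = 21666 + 22 = 21688; at 30 labels/s that is 00:12:02:28, i.e. DF 00:12:02;28.

00:12:02;28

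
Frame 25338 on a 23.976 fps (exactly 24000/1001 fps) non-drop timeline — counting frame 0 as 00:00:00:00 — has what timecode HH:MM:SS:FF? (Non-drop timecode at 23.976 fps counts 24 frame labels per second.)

25338 ÷ 24 = 1055 full seconds, remainder 18 frames.
1055 s = 0 h 17 min 35 s.
Timecode: 00:17:35:18.

00:17:35:18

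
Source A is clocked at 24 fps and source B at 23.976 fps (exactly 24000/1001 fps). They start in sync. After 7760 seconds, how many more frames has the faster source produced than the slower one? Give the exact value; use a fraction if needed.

186240/1001 frames

A emits 24 × 7760 = 186240 frames; B emits 24000/1001 × 7760 = 186240000/1001.
Difference = 186240/1001 frames (≈ 186.0539); B is behind A.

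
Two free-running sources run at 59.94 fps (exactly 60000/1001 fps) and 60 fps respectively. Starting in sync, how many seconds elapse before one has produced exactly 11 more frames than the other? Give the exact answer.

11011/60 seconds

The gap grows by |60 − 60000/1001| = 60/1001 frames per second.
Time for a 11-frame gap: 11 ÷ (60/1001) = 11011/60 s.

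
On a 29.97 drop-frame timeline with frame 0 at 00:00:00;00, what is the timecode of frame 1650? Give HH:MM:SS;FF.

00:00:55;00

Each 10-minute DF block holds 10 × 60 × 30 − 9 × 2 = 17982 frames. 1650 ÷ 17982 → 0 full blocks, remainder 1650.
Within the partial block the first minute is 1800 frames and each further minute 1798, so 0 further minute boundaries passed. Total skipped labels = 18 × 0 + 2 × 0 = 0.
Non-drop label index = 1650 + 0 = 1650; at 30 labels/s that is 00:00:55:00, i.e. DF 00:00:55;00.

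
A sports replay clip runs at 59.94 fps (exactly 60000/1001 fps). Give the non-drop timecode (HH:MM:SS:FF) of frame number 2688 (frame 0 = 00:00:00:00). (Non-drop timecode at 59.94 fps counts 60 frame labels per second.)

2688 ÷ 60 = 44 full seconds, remainder 48 frames.
44 s = 0 h 0 min 44 s.
Timecode: 00:00:44:48.

00:00:44:48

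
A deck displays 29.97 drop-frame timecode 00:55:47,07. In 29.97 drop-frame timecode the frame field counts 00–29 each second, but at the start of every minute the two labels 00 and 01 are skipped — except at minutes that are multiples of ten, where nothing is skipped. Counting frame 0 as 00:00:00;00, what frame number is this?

100317

As if non-drop at 30 labels/s: (0 × 3600 + 55 × 60 + 47) × 30 + 7 = 100417.
Minute boundaries passed: 55; those not divisible by 10: 55 − 5 = 50; dropped labels = 2 × 50 = 100.
Actual frame index = 100417 − 100 = 100317.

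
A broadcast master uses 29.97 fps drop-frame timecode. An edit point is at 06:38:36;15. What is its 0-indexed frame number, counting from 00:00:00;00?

716777

Complete 10-minute blocks: 39, each 17982 frames → 701298.
Remaining 8 whole minutes in the current block: 1800 + 7 × 1798 = 14386 frames.
Within the current minute: 36 × 30 + 15 − 2 = 1093 (labels ;00/;01 skipped at this minute). Total = 701298 + 14386 + 1093 = 716777.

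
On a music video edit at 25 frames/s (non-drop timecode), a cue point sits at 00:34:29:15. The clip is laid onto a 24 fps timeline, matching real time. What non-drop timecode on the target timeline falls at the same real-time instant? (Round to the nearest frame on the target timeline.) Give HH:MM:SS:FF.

Source frame index: (0×3600 + 34×60 + 29) × 25 + 15 = 51740.
Real time: 51740 / (25) = 10348/5 s.
Target frame: (10348/5) × (24) = 248352/5 ≈ 49670.400 → 49670.
At 24 labels/s: frame 49670 → 00:34:29:14.

00:34:29:14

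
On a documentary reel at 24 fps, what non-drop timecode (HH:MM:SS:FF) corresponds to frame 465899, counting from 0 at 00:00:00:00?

465899 ÷ 24 = 19412 full seconds, remainder 11 frames.
19412 s = 5 h 23 min 32 s.
Timecode: 05:23:32:11.

05:23:32:11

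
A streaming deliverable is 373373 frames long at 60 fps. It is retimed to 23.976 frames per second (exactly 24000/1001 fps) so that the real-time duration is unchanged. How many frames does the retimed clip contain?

Target frames = source frames × (target rate / source rate) = 373373 × (24000/1001)/(60) = 373373 × 400/1001 = 149200.

149200 frames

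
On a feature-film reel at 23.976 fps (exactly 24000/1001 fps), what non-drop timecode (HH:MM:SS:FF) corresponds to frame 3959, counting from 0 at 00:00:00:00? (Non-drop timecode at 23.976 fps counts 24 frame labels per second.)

00:02:44:23

3959 ÷ 24 = 164 full seconds, remainder 23 frames.
164 s = 0 h 2 min 44 s.
Timecode: 00:02:44:23.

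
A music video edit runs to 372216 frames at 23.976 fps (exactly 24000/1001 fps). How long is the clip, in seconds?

15524.509 seconds

Running time = 372216 / (24000/1001) = 15524.509 s.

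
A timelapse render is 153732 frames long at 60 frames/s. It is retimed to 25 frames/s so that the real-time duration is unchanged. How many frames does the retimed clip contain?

Target frames = source frames × (target rate / source rate) = 153732 × (25)/(60) = 153732 × 5/12 = 64055.

64055 frames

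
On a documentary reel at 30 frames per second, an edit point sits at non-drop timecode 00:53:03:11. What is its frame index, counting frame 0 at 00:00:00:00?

Total seconds to the label: (0 × 3600 + 53 × 60 + 3) = 3183.
Frame index = 3183 × 30 + 11 = 95501.

95501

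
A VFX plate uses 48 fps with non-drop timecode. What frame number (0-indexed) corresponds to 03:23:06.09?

Total seconds to the label: (3 × 3600 + 23 × 60 + 6) = 12186.
Frame index = 12186 × 48 + 9 = 584937.

frame 584937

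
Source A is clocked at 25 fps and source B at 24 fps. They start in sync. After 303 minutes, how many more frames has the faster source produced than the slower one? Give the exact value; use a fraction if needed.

303 min = 18180 s.
A emits 25 × 18180 = 454500 frames; B emits 24 × 18180 = 436320.
Difference = 18180 frames; B is behind A.

18180 frames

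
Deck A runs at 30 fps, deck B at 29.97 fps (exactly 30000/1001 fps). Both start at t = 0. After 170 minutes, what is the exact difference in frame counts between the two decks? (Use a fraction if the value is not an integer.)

170 min = 10200 s.
A emits 30 × 10200 = 306000 frames; B emits 30000/1001 × 10200 = 306000000/1001.
Difference = 306000/1001 frames (≈ 305.6943); B is behind A.

306000/1001 frames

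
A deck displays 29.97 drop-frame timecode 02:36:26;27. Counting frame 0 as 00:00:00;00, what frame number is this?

As if non-drop at 30 labels/s: (2 × 3600 + 36 × 60 + 26) × 30 + 27 = 281607.
Minute boundaries passed: 156; those not divisible by 10: 156 − 15 = 141; dropped labels = 2 × 141 = 282.
Actual frame index = 281607 − 282 = 281325.

281325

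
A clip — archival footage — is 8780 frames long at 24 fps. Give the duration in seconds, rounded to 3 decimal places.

Running time = 8780 × 1/24 = 2195/6 s ≈ 365.833 s.

365.833 seconds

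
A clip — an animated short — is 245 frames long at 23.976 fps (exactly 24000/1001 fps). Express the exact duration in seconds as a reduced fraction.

49049/4800 seconds

Running time = 245 ÷ (24000/1001) = 245 × 1001/24000 = 49049/4800 s.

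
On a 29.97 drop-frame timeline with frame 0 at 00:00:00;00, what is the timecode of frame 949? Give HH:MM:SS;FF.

Ten DF minutes hold 17982 frames, so frame 949 lies in block 0 (frames 0–17981) with 949 frames into that block.
The block's first minute is 1800 frames and the rest 1798 each; 949 frames reaches minute 0, so 0 × 18 + 0 × 2 = 0 labels have been skipped so far.
Adding those back, label number 949 + 0 = 949 at 30 labels/s is 31 s + 19 f = 0 h 0 min 31 s frame 19, i.e. 00:00:31;19.

00:00:31;19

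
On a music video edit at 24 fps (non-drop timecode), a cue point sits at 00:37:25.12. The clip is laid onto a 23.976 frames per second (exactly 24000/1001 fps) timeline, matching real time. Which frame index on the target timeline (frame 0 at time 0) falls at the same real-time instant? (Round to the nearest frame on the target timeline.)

frame 53838

Source frame index: (0×3600 + 37×60 + 25) × 24 + 12 = 53892.
Real time: 53892 / (24) = 4491/2 s.
Target frame: (4491/2) × (24000/1001) = 53892000/1001 ≈ 53838.162 → 53838.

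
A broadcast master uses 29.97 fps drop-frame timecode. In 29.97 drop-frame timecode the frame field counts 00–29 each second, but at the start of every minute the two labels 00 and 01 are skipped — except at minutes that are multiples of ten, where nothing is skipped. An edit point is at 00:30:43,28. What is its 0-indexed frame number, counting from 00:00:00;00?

55264

Complete 10-minute blocks: 3, each 17982 frames → 53946.
Remaining 0 whole minutes in the current block: 0 frames.
Within the current minute: 43 × 30 + 28 = 1318. Total = 53946 + 0 + 1318 = 55264.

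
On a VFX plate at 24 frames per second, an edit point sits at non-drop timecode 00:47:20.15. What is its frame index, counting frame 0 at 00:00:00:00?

frame 68175

Total seconds to the label: (0 × 3600 + 47 × 60 + 20) = 2840.
Frame index = 2840 × 24 + 15 = 68175.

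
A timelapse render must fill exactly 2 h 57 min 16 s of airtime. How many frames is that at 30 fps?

2 h 57 min 16 s = 10636 s.
Frames = 10636 × 30 = 319080.

319080 frames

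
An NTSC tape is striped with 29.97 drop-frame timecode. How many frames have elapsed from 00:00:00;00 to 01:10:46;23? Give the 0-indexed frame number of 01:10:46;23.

127277

Complete 10-minute blocks: 7, each 17982 frames → 125874.
Remaining 0 whole minutes in the current block: 0 frames.
Within the current minute: 46 × 30 + 23 = 1403. Total = 125874 + 0 + 1403 = 127277.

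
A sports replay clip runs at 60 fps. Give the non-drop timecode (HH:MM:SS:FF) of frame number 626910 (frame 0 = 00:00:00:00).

02:54:08:30

626910 ÷ 60 = 10448 full seconds, remainder 30 frames.
10448 s = 2 h 54 min 8 s.
Timecode: 02:54:08:30.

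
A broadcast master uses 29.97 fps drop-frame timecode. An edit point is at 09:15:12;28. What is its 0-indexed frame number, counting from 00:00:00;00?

998388

Complete 10-minute blocks: 55, each 17982 frames → 989010.
Remaining 5 whole minutes in the current block: 1800 + 4 × 1798 = 8992 frames.
Within the current minute: 12 × 30 + 28 − 2 = 386 (labels ;00/;01 skipped at this minute). Total = 989010 + 8992 + 386 = 998388.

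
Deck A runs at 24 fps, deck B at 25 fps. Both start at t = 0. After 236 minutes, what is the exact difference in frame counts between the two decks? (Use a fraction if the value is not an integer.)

236 min = 14160 s.
A emits 24 × 14160 = 339840 frames; B emits 25 × 14160 = 354000.
Difference = 14160 frames; B is ahead of A.

14160 frames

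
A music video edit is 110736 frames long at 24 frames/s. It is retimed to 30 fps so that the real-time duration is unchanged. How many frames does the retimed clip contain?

Frames at target rate = 110736 × (30) / (24) = 138420.

138420 frames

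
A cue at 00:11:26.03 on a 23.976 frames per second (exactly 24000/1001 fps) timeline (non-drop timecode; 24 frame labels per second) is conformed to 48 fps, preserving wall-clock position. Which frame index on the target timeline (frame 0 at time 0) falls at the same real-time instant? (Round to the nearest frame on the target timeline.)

Source frame index: (0×3600 + 11×60 + 26) × 24 + 3 = 16467.
Real time: 16467 / (24000/1001) = 5494489/8000 s.
Target frame: (5494489/8000) × (48) = 16483467/500 ≈ 32966.934 → 32967.

frame 32967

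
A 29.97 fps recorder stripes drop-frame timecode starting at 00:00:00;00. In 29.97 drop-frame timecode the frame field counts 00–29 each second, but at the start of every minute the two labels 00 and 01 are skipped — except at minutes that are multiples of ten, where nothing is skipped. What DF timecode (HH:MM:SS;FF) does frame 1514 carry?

00:00:50;14

Each 10-minute DF block holds 10 × 60 × 30 − 9 × 2 = 17982 frames. 1514 ÷ 17982 → 0 full blocks, remainder 1514.
Within the partial block the first minute is 1800 frames and each further minute 1798, so 0 further minute boundaries passed. Total skipped labels = 18 × 0 + 2 × 0 = 0.
Non-drop label index = 1514 + 0 = 1514; at 30 labels/s that is 00:00:50:14, i.e. DF 00:00:50;14.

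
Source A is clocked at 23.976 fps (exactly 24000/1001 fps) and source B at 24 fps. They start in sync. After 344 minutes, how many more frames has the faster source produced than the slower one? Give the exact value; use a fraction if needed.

495360/1001 frames

344 min = 20640 s.
A emits 24000/1001 × 20640 = 495360000/1001 frames; B emits 24 × 20640 = 495360.
Difference = 495360/1001 frames (≈ 494.8651); B is ahead of A.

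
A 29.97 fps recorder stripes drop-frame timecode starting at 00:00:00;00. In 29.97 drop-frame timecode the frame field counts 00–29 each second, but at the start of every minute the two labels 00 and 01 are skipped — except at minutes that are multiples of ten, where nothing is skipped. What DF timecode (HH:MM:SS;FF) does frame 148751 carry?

01:22:43;09

Each 10-minute DF block holds 10 × 60 × 30 − 9 × 2 = 17982 frames. 148751 ÷ 17982 → 8 full blocks, remainder 4895.
Within the partial block the first minute is 1800 frames and each further minute 1798, so 2 further minute boundaries passed. Total skipped labels = 18 × 8 + 2 × 2 = 148.
Non-drop label index = 148751 + 148 = 148899; at 30 labels/s that is 01:22:43:09, i.e. DF 01:22:43;09.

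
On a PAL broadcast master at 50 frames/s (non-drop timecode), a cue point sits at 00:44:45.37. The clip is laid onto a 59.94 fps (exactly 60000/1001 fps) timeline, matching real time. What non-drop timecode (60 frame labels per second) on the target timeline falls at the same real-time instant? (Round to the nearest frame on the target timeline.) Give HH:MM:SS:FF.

00:44:43:03

Source frame index: (0×3600 + 44×60 + 45) × 50 + 37 = 134287.
Real time: 134287 / (50) = 134287/50 s.
Target frame: (134287/50) × (60000/1001) = 161144400/1001 ≈ 160983.417 → 160983.
At 60 labels/s: frame 160983 → 00:44:43:03.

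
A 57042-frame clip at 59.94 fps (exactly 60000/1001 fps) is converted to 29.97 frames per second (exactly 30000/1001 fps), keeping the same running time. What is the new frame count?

Target frames = source frames × (target rate / source rate) = 57042 × (30000/1001)/(60000/1001) = 57042 × 1/2 = 28521.

28521 frames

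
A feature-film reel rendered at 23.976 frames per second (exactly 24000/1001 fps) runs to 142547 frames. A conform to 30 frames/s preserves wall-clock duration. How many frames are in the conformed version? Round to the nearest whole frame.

Frames at target rate = 142547 × (30) / (24000/1001) = 142689547/800 ≈ 178361.934.
Nearest whole frame: 178362.

178362 frames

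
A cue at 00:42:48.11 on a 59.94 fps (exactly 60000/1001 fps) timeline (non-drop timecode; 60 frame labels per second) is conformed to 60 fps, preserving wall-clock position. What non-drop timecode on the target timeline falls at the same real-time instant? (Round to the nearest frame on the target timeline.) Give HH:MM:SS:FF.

Source frame index: (0×3600 + 42×60 + 48) × 60 + 11 = 154091.
Real time: 154091 / (60000/1001) = 154245091/60000 s.
Target frame: (154245091/60000) × (60) = 154245091/1000 ≈ 154245.091 → 154245.
At 60 labels/s: frame 154245 → 00:42:50:45.

00:42:50:45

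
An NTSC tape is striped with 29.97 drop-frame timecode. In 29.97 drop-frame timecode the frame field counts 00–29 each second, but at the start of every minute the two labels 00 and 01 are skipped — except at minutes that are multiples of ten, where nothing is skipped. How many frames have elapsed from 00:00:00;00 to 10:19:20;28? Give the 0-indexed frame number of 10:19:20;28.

As if non-drop at 30 labels/s: (10 × 3600 + 19 × 60 + 20) × 30 + 28 = 1114828.
Minute boundaries passed: 619; those not divisible by 10: 619 − 61 = 558; dropped labels = 2 × 558 = 1116.
Actual frame index = 1114828 − 1116 = 1113712.

1113712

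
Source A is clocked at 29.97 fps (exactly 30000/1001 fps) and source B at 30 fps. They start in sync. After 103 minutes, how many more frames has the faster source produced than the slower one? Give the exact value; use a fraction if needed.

103 min = 6180 s.
A emits 30000/1001 × 6180 = 185400000/1001 frames; B emits 30 × 6180 = 185400.
Difference = 185400/1001 frames (≈ 185.2148); B is ahead of A.

185400/1001 frames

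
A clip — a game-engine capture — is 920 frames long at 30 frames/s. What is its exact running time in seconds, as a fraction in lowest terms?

Running time = 920 ÷ (30) = 920 × 1/30 = 92/3 s.

92/3 seconds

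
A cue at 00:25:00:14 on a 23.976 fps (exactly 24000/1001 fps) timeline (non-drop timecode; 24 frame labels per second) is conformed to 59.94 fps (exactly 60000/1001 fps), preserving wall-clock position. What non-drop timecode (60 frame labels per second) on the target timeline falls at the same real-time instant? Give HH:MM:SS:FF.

00:25:00:35

Source frame index: (0×3600 + 25×60 + 0) × 24 + 14 = 36014.
Real time: 36014 / (24000/1001) = 18025007/12000 s.
Target frame: (18025007/12000) × (60000/1001) = 90035.
At 60 labels/s: frame 90035 → 00:25:00:35.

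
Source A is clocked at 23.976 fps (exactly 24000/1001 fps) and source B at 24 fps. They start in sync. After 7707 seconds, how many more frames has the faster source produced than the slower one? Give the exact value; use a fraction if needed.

26424/143 frames

A emits 24000/1001 × 7707 = 26424000/143 frames; B emits 24 × 7707 = 184968.
Difference = 26424/143 frames (≈ 184.7832); B is ahead of A.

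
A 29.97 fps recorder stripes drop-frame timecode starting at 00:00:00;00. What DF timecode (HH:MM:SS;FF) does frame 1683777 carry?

15:36:22;03

Ten DF minutes hold 17982 frames, so frame 1683777 lies in block 93 (frames 1672326–1690307) with 11451 frames into that block.
The block's first minute is 1800 frames and the rest 1798 each; 11451 frames reaches minute 6, so 93 × 18 + 6 × 2 = 1686 labels have been skipped so far.
Adding those back, label number 1683777 + 1686 = 1685463 at 30 labels/s is 56182 s + 3 f = 15 h 36 min 22 s frame 3, i.e. 15:36:22;03.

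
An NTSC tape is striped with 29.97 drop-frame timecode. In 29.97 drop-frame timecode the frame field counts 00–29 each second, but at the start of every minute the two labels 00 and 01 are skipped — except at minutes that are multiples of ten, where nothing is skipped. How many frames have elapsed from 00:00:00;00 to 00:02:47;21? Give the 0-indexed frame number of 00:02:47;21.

5027

As if non-drop at 30 labels/s: (0 × 3600 + 2 × 60 + 47) × 30 + 21 = 5031.
Minute boundaries passed: 2; those not divisible by 10: 2 − 0 = 2; dropped labels = 2 × 2 = 4.
Actual frame index = 5031 − 4 = 5027.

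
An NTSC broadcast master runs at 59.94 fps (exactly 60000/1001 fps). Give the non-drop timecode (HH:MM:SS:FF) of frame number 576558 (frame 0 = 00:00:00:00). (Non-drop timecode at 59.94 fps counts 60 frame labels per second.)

576558 ÷ 60 = 9609 full seconds, remainder 18 frames.
9609 s = 2 h 40 min 9 s.
Timecode: 02:40:09:18.

02:40:09:18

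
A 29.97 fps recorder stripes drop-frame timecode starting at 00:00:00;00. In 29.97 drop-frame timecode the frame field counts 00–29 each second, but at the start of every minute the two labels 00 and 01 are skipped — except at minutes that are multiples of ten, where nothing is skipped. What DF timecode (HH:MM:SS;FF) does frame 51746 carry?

00:28:46;18

Each 10-minute DF block holds 10 × 60 × 30 − 9 × 2 = 17982 frames. 51746 ÷ 17982 → 2 full blocks, remainder 15782.
Within the partial block the first minute is 1800 frames and each further minute 1798, so 8 further minute boundaries passed. Total skipped labels = 18 × 2 + 2 × 8 = 52.
Non-drop label index = 51746 + 52 = 51798; at 30 labels/s that is 00:28:46:18, i.e. DF 00:28:46;18.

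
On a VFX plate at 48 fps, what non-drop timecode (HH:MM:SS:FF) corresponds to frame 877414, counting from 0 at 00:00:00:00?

05:04:39:22

877414 ÷ 48 = 18279 full seconds, remainder 22 frames.
18279 s = 5 h 4 min 39 s.
Timecode: 05:04:39:22.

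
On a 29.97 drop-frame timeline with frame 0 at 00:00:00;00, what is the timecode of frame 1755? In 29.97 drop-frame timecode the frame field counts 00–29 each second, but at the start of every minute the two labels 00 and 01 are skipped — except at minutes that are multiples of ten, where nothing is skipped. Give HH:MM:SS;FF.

00:00:58;15

Ten DF minutes hold 17982 frames, so frame 1755 lies in block 0 (frames 0–17981) with 1755 frames into that block.
The block's first minute is 1800 frames and the rest 1798 each; 1755 frames reaches minute 0, so 0 × 18 + 0 × 2 = 0 labels have been skipped so far.
Adding those back, label number 1755 + 0 = 1755 at 30 labels/s is 58 s + 15 f = 0 h 0 min 58 s frame 15, i.e. 00:00:58;15.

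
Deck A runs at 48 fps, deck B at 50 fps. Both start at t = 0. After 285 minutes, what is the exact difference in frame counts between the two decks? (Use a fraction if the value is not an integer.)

285 min = 17100 s.
A emits 48 × 17100 = 820800 frames; B emits 50 × 17100 = 855000.
Difference = 34200 frames; B is ahead of A.

34200 frames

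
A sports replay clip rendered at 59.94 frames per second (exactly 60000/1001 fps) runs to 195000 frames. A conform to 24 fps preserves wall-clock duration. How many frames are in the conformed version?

78078 frames

Target frames = source frames × (target rate / source rate) = 195000 × (24)/(60000/1001) = 195000 × 1001/2500 = 78078.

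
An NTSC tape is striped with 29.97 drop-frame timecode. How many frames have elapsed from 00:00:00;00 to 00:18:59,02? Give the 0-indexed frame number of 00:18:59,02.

34138

As if non-drop at 30 labels/s: (0 × 3600 + 18 × 60 + 59) × 30 + 2 = 34172.
Minute boundaries passed: 18; those not divisible by 10: 18 − 1 = 17; dropped labels = 2 × 17 = 34.
Actual frame index = 34172 − 34 = 34138.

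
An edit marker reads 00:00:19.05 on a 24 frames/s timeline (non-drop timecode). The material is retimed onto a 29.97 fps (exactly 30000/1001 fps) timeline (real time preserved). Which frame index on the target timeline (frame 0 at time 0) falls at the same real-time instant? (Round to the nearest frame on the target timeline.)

Source frame index: (0×3600 + 0×60 + 19) × 24 + 5 = 461.
Real time: 461 / (24) = 461/24 s.
Target frame: (461/24) × (30000/1001) = 576250/1001 ≈ 575.674 → 576.

frame 576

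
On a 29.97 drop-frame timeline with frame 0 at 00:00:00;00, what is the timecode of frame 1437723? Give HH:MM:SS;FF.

13:19:32;03

Ten DF minutes hold 17982 frames, so frame 1437723 lies in block 79 (frames 1420578–1438559) with 17145 frames into that block.
The block's first minute is 1800 frames and the rest 1798 each; 17145 frames reaches minute 9, so 79 × 18 + 9 × 2 = 1440 labels have been skipped so far.
Adding those back, label number 1437723 + 1440 = 1439163 at 30 labels/s is 47972 s + 3 f = 13 h 19 min 32 s frame 3, i.e. 13:19:32;03.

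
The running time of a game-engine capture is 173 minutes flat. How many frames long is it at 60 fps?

622800 frames

173 min = 10380 s.
Frames = 10380 × 60 = 622800.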